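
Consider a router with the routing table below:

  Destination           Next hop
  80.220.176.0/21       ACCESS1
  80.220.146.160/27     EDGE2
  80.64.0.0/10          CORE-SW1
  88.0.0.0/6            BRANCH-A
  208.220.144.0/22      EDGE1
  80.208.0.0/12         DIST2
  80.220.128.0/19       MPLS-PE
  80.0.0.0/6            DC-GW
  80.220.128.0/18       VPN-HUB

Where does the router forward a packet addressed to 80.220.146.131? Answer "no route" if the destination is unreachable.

MPLS-PE

Routes whose prefix contains 80.220.146.131:
  80.0.0.0/6 (80.0.0.0 - 83.255.255.255) -> DC-GW
  80.208.0.0/12 (80.208.0.0 - 80.223.255.255) -> DIST2
  80.220.128.0/18 (80.220.128.0 - 80.220.191.255) -> VPN-HUB
  80.220.128.0/19 (80.220.128.0 - 80.220.159.255) -> MPLS-PE
More-specific entries that do NOT match:
  80.220.146.160/27 (80.220.146.160 - 80.220.146.191) does not contain 80.220.146.131
  208.220.144.0/22 (208.220.144.0 - 208.220.147.255) does not contain 80.220.146.131
  80.220.176.0/21 (80.220.176.0 - 80.220.183.255) does not contain 80.220.146.131
Longest matching prefix is /19 -> next hop MPLS-PE.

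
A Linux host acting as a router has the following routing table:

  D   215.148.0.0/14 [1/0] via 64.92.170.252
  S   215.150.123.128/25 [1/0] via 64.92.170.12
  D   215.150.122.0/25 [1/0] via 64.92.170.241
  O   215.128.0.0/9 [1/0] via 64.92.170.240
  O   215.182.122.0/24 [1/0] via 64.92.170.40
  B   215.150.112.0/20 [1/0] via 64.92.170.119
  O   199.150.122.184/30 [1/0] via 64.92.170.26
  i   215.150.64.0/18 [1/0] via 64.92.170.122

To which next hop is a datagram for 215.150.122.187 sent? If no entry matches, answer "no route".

Routes whose prefix contains 215.150.122.187:
  215.128.0.0/9 (215.128.0.0 - 215.255.255.255) -> 64.92.170.240
  215.148.0.0/14 (215.148.0.0 - 215.151.255.255) -> 64.92.170.252
  215.150.64.0/18 (215.150.64.0 - 215.150.127.255) -> 64.92.170.122
  215.150.112.0/20 (215.150.112.0 - 215.150.127.255) -> 64.92.170.119
More-specific entries that do NOT match:
  199.150.122.184/30 (199.150.122.184 - 199.150.122.187) does not contain 215.150.122.187
  215.150.123.128/25 (215.150.123.128 - 215.150.123.255) does not contain 215.150.122.187
  215.150.122.0/25 (215.150.122.0 - 215.150.122.127) does not contain 215.150.122.187
  215.182.122.0/24 (215.182.122.0 - 215.182.122.255) does not contain 215.150.122.187
Longest matching prefix is /20 -> next hop 64.92.170.119.

64.92.170.119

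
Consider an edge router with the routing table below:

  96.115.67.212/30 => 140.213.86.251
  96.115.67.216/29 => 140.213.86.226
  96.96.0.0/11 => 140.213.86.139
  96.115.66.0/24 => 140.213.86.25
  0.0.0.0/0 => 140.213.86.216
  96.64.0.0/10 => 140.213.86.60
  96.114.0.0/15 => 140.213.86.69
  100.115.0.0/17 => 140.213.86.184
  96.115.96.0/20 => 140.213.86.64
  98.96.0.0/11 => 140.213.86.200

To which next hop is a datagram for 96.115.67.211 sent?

Routes whose prefix contains 96.115.67.211:
  0.0.0.0/0 (default, matches everything) -> 140.213.86.216
  96.64.0.0/10 (96.64.0.0 - 96.127.255.255) -> 140.213.86.60
  96.96.0.0/11 (96.96.0.0 - 96.127.255.255) -> 140.213.86.139
  96.114.0.0/15 (96.114.0.0 - 96.115.255.255) -> 140.213.86.69
More-specific entries that do NOT match:
  96.115.67.212/30 (96.115.67.212 - 96.115.67.215) does not contain 96.115.67.211
  96.115.67.216/29 (96.115.67.216 - 96.115.67.223) does not contain 96.115.67.211
  96.115.66.0/24 (96.115.66.0 - 96.115.66.255) does not contain 96.115.67.211
  96.115.96.0/20 (96.115.96.0 - 96.115.111.255) does not contain 96.115.67.211
  100.115.0.0/17 (100.115.0.0 - 100.115.127.255) does not contain 96.115.67.211
Longest matching prefix is /15 -> next hop 140.213.86.69.

140.213.86.69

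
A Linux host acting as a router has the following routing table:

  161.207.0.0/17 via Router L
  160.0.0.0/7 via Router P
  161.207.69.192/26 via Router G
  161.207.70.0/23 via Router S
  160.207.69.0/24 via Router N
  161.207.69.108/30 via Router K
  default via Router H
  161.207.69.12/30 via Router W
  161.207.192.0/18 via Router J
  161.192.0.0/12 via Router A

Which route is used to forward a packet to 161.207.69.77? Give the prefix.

161.207.0.0/17

Entries matching 161.207.69.77:
  0.0.0.0/0 (default, matches everything)
  160.0.0.0/7 (160.0.0.0 - 161.255.255.255)
  161.192.0.0/12 (161.192.0.0 - 161.207.255.255)
  161.207.0.0/17 (161.207.0.0 - 161.207.127.255)
Most specific is 161.207.0.0/17.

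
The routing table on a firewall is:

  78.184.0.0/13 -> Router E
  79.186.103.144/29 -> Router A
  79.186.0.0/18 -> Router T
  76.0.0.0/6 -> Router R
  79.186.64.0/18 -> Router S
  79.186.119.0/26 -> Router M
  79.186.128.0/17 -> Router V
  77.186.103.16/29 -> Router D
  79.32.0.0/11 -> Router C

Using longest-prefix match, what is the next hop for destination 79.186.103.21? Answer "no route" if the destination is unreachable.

Routes whose prefix contains 79.186.103.21:
  76.0.0.0/6 (76.0.0.0 - 79.255.255.255) -> Router R
  79.186.64.0/18 (79.186.64.0 - 79.186.127.255) -> Router S
More-specific entries that do NOT match:
  79.186.103.144/29 (79.186.103.144 - 79.186.103.151) does not contain 79.186.103.21
  77.186.103.16/29 (77.186.103.16 - 77.186.103.23) does not contain 79.186.103.21
  79.186.119.0/26 (79.186.119.0 - 79.186.119.63) does not contain 79.186.103.21
Longest matching prefix is /18 -> next hop Router S.

Router S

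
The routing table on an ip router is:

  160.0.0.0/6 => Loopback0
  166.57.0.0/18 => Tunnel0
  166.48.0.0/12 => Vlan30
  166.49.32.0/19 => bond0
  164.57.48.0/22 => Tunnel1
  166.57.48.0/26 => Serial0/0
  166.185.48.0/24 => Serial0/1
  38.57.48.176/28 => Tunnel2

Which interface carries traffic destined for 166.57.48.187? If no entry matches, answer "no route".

Routes whose prefix contains 166.57.48.187:
  166.48.0.0/12 (166.48.0.0 - 166.63.255.255) -> Vlan30
  166.57.0.0/18 (166.57.0.0 - 166.57.63.255) -> Tunnel0
More-specific entries that do NOT match:
  38.57.48.176/28 (38.57.48.176 - 38.57.48.191) does not contain 166.57.48.187
  166.57.48.0/26 (166.57.48.0 - 166.57.48.63) does not contain 166.57.48.187
  166.185.48.0/24 (166.185.48.0 - 166.185.48.255) does not contain 166.57.48.187
  164.57.48.0/22 (164.57.48.0 - 164.57.51.255) does not contain 166.57.48.187
  166.49.32.0/19 (166.49.32.0 - 166.49.63.255) does not contain 166.57.48.187
Longest matching prefix is /18 -> interface Tunnel0.

Tunnel0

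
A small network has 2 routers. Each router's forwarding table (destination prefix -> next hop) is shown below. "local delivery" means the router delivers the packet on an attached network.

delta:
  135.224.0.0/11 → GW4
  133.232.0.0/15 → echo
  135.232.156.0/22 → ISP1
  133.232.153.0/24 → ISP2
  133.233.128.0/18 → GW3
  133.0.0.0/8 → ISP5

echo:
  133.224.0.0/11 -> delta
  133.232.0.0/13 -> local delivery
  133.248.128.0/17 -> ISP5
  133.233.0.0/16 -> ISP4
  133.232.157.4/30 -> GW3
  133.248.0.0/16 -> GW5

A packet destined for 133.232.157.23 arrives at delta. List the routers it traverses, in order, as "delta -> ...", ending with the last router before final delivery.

delta -> echo

At delta: longest match for 133.232.157.23 is 133.232.0.0/15 -> echo
At echo: longest match for 133.232.157.23 is 133.232.0.0/13 -> local delivery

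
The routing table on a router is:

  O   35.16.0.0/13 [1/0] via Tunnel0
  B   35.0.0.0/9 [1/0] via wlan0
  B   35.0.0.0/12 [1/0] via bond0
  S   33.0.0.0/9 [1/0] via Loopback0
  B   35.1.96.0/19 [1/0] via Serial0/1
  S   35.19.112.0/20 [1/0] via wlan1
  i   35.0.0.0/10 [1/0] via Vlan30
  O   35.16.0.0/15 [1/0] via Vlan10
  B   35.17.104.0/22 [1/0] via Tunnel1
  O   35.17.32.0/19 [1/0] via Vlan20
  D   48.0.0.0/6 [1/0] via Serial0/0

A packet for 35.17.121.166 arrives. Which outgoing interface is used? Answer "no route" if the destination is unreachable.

Vlan10

Routes whose prefix contains 35.17.121.166:
  35.0.0.0/9 (35.0.0.0 - 35.127.255.255) -> wlan0
  35.0.0.0/10 (35.0.0.0 - 35.63.255.255) -> Vlan30
  35.16.0.0/13 (35.16.0.0 - 35.23.255.255) -> Tunnel0
  35.16.0.0/15 (35.16.0.0 - 35.17.255.255) -> Vlan10
More-specific entries that do NOT match:
  35.17.104.0/22 (35.17.104.0 - 35.17.107.255) does not contain 35.17.121.166
  35.19.112.0/20 (35.19.112.0 - 35.19.127.255) does not contain 35.17.121.166
  35.1.96.0/19 (35.1.96.0 - 35.1.127.255) does not contain 35.17.121.166
  35.17.32.0/19 (35.17.32.0 - 35.17.63.255) does not contain 35.17.121.166
Longest matching prefix is /15 -> interface Vlan10.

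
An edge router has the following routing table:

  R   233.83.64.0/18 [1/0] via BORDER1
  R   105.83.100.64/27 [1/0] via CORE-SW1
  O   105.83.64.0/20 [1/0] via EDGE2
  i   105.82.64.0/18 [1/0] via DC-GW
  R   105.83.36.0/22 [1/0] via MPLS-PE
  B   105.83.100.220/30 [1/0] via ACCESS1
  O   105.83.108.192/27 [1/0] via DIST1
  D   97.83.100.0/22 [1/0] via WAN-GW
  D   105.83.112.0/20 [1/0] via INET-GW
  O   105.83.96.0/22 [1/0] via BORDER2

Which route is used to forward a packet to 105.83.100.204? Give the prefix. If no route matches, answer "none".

105.83.100.204 is outside every listed prefix and there is no default route.

none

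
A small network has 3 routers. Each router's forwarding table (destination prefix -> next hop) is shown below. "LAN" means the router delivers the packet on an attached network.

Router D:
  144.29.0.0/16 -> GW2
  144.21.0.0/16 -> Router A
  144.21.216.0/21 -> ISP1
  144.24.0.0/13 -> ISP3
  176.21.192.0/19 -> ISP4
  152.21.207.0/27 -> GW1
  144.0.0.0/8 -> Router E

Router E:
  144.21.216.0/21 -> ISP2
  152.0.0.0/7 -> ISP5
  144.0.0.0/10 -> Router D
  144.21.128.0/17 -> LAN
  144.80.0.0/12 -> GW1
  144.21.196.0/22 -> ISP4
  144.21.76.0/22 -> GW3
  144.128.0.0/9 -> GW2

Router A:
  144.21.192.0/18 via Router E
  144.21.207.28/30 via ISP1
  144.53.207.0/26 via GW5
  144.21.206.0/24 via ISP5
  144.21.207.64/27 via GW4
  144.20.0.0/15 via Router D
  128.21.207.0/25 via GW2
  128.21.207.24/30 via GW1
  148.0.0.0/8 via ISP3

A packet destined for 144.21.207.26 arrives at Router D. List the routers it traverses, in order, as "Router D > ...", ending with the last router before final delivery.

At Router D: longest match for 144.21.207.26 is 144.21.0.0/16 -> Router A
At Router A: longest match for 144.21.207.26 is 144.21.192.0/18 -> Router E
At Router E: longest match for 144.21.207.26 is 144.21.128.0/17 -> LAN

Router D > Router A > Router E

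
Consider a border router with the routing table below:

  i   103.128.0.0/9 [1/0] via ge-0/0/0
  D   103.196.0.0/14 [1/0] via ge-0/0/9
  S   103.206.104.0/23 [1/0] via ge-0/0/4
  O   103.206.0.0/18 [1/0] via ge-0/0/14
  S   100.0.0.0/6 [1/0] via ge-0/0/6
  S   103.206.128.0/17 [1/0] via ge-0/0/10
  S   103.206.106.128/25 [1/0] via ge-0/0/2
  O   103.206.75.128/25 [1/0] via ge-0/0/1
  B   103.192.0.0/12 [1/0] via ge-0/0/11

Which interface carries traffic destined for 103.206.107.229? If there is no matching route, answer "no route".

ge-0/0/11

Routes whose prefix contains 103.206.107.229:
  100.0.0.0/6 (100.0.0.0 - 103.255.255.255) -> ge-0/0/6
  103.128.0.0/9 (103.128.0.0 - 103.255.255.255) -> ge-0/0/0
  103.192.0.0/12 (103.192.0.0 - 103.207.255.255) -> ge-0/0/11
More-specific entries that do NOT match:
  103.206.106.128/25 (103.206.106.128 - 103.206.106.255) does not contain 103.206.107.229
  103.206.75.128/25 (103.206.75.128 - 103.206.75.255) does not contain 103.206.107.229
  103.206.104.0/23 (103.206.104.0 - 103.206.105.255) does not contain 103.206.107.229
  103.206.0.0/18 (103.206.0.0 - 103.206.63.255) does not contain 103.206.107.229
  103.206.128.0/17 (103.206.128.0 - 103.206.255.255) does not contain 103.206.107.229
  103.196.0.0/14 (103.196.0.0 - 103.199.255.255) does not contain 103.206.107.229
Longest matching prefix is /12 -> interface ge-0/0/11.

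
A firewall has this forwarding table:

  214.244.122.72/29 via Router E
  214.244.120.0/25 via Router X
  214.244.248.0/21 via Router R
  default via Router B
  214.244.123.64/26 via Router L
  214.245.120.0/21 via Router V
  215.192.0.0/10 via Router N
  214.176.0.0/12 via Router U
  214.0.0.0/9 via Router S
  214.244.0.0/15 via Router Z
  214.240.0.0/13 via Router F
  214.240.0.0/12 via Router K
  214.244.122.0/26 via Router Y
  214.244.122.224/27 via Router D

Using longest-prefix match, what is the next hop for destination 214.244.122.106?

Router Z

Routes whose prefix contains 214.244.122.106:
  0.0.0.0/0 (default, matches everything) -> Router B
  214.240.0.0/12 (214.240.0.0 - 214.255.255.255) -> Router K
  214.240.0.0/13 (214.240.0.0 - 214.247.255.255) -> Router F
  214.244.0.0/15 (214.244.0.0 - 214.245.255.255) -> Router Z
More-specific entries that do NOT match:
  214.244.122.72/29 (214.244.122.72 - 214.244.122.79) does not contain 214.244.122.106
  214.244.122.224/27 (214.244.122.224 - 214.244.122.255) does not contain 214.244.122.106
  214.244.123.64/26 (214.244.123.64 - 214.244.123.127) does not contain 214.244.122.106
  214.244.122.0/26 (214.244.122.0 - 214.244.122.63) does not contain 214.244.122.106
  214.244.120.0/25 (214.244.120.0 - 214.244.120.127) does not contain 214.244.122.106
  214.244.248.0/21 (214.244.248.0 - 214.244.255.255) does not contain 214.244.122.106
  214.245.120.0/21 (214.245.120.0 - 214.245.127.255) does not contain 214.244.122.106
Longest matching prefix is /15 -> next hop Router Z.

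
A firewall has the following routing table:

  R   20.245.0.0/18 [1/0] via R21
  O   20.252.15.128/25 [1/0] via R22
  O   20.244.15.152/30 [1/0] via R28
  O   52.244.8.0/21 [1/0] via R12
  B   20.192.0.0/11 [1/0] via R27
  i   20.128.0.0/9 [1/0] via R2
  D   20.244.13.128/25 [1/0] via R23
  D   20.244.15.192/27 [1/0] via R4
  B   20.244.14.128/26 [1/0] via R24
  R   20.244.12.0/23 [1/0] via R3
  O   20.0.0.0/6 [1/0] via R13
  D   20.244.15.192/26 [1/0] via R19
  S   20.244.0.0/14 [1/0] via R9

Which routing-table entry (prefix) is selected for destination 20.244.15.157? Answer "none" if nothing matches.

20.244.0.0/14

Entries matching 20.244.15.157:
  20.0.0.0/6 (20.0.0.0 - 23.255.255.255)
  20.128.0.0/9 (20.128.0.0 - 20.255.255.255)
  20.244.0.0/14 (20.244.0.0 - 20.247.255.255)
Most specific is 20.244.0.0/14.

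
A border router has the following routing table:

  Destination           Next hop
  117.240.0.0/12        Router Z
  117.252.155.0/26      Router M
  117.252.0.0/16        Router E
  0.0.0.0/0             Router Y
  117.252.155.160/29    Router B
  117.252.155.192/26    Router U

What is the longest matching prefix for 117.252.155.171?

Entries matching 117.252.155.171:
  0.0.0.0/0 (default, matches everything)
  117.240.0.0/12 (117.240.0.0 - 117.255.255.255)
  117.252.0.0/16 (117.252.0.0 - 117.252.255.255)
Most specific is 117.252.0.0/16.

117.252.0.0/16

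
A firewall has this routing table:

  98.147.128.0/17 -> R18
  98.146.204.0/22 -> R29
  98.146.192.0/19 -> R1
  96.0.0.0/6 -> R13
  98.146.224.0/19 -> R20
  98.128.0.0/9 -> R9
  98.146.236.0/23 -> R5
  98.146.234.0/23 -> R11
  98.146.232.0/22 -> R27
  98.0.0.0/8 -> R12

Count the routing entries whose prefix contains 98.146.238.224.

Prefixes containing 98.146.238.224:
  96.0.0.0/6 (96.0.0.0 - 99.255.255.255)
  98.0.0.0/8 (98.0.0.0 - 98.255.255.255)
  98.128.0.0/9 (98.128.0.0 - 98.255.255.255)
  98.146.224.0/19 (98.146.224.0 - 98.146.255.255)
Total matching entries: 4.

4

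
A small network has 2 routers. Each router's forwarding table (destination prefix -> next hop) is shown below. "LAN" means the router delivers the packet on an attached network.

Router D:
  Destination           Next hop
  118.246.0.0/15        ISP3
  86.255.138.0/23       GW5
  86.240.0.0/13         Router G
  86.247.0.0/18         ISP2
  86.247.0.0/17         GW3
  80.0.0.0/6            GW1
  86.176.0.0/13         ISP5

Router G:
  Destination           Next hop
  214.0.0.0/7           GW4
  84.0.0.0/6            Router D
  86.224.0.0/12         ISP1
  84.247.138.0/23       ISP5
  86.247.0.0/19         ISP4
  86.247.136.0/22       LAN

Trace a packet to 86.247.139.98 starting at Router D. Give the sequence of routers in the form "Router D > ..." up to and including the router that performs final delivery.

Router D > Router G

At Router D: longest match for 86.247.139.98 is 86.240.0.0/13 -> Router G
At Router G: longest match for 86.247.139.98 is 86.247.136.0/22 -> LAN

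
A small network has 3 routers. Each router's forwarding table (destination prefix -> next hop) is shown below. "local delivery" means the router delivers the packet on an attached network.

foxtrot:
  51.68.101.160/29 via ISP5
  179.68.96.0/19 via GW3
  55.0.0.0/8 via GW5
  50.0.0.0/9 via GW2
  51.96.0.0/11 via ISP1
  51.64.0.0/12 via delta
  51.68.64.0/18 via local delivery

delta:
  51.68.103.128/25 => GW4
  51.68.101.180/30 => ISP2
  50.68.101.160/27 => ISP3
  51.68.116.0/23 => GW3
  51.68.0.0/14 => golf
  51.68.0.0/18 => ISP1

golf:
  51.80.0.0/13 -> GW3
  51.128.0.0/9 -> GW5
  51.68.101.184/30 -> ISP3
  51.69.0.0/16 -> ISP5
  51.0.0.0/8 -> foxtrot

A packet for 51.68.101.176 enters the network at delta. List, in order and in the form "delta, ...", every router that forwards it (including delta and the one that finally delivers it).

At delta: longest match for 51.68.101.176 is 51.68.0.0/14 -> golf
At golf: longest match for 51.68.101.176 is 51.0.0.0/8 -> foxtrot
At foxtrot: longest match for 51.68.101.176 is 51.68.64.0/18 -> local delivery

delta, golf, foxtrot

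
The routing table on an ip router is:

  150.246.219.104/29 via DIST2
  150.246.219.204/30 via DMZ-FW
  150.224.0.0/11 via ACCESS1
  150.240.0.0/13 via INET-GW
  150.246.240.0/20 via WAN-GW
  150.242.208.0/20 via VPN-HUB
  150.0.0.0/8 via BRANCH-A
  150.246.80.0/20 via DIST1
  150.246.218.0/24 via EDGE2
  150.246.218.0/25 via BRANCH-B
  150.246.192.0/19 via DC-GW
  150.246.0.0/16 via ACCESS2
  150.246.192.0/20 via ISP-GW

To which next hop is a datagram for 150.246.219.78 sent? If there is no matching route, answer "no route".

Routes whose prefix contains 150.246.219.78:
  150.0.0.0/8 (150.0.0.0 - 150.255.255.255) -> BRANCH-A
  150.224.0.0/11 (150.224.0.0 - 150.255.255.255) -> ACCESS1
  150.240.0.0/13 (150.240.0.0 - 150.247.255.255) -> INET-GW
  150.246.0.0/16 (150.246.0.0 - 150.246.255.255) -> ACCESS2
  150.246.192.0/19 (150.246.192.0 - 150.246.223.255) -> DC-GW
More-specific entries that do NOT match:
  150.246.219.204/30 (150.246.219.204 - 150.246.219.207) does not contain 150.246.219.78
  150.246.219.104/29 (150.246.219.104 - 150.246.219.111) does not contain 150.246.219.78
  150.246.218.0/25 (150.246.218.0 - 150.246.218.127) does not contain 150.246.219.78
  150.246.218.0/24 (150.246.218.0 - 150.246.218.255) does not contain 150.246.219.78
  150.246.240.0/20 (150.246.240.0 - 150.246.255.255) does not contain 150.246.219.78
  150.242.208.0/20 (150.242.208.0 - 150.242.223.255) does not contain 150.246.219.78
  150.246.80.0/20 (150.246.80.0 - 150.246.95.255) does not contain 150.246.219.78
  150.246.192.0/20 (150.246.192.0 - 150.246.207.255) does not contain 150.246.219.78
Longest matching prefix is /19 -> next hop DC-GW.

DC-GW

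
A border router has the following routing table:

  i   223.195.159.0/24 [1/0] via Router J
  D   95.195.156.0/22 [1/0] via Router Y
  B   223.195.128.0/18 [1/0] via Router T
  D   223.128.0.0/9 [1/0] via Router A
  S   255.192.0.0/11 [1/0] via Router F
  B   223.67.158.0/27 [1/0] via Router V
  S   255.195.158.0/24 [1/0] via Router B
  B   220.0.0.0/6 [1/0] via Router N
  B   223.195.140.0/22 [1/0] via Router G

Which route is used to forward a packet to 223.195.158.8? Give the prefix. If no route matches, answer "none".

Entries matching 223.195.158.8:
  220.0.0.0/6 (220.0.0.0 - 223.255.255.255)
  223.128.0.0/9 (223.128.0.0 - 223.255.255.255)
  223.195.128.0/18 (223.195.128.0 - 223.195.191.255)
Most specific is 223.195.128.0/18.

223.195.128.0/18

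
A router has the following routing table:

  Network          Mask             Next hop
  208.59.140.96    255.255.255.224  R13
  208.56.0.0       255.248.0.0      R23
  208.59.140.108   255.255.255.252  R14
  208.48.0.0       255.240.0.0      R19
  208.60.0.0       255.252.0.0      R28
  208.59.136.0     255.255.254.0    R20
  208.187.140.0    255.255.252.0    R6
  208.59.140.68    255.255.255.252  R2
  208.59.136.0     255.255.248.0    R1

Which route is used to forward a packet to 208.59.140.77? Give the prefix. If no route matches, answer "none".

208.59.136.0/21

Entries matching 208.59.140.77:
  208.48.0.0/12 (208.48.0.0 - 208.63.255.255)
  208.56.0.0/13 (208.56.0.0 - 208.63.255.255)
  208.59.136.0/21 (208.59.136.0 - 208.59.143.255)
Most specific is 208.59.136.0/21.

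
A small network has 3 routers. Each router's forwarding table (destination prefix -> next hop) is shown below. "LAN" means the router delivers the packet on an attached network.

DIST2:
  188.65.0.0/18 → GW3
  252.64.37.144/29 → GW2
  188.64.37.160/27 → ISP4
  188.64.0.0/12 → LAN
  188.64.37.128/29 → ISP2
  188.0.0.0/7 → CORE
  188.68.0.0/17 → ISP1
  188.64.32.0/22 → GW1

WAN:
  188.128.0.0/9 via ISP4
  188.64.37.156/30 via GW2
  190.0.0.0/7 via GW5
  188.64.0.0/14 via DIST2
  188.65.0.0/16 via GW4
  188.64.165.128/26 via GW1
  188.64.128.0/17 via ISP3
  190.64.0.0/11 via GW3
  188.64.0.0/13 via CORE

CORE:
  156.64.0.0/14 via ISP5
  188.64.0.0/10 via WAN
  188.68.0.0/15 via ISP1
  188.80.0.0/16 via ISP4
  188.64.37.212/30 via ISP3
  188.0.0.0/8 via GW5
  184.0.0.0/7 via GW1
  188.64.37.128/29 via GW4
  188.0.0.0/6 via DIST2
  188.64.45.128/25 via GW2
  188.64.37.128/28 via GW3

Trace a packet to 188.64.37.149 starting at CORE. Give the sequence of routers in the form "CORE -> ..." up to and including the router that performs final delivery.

At CORE: longest match for 188.64.37.149 is 188.64.0.0/10 -> WAN
At WAN: longest match for 188.64.37.149 is 188.64.0.0/14 -> DIST2
At DIST2: longest match for 188.64.37.149 is 188.64.0.0/12 -> LAN

CORE -> WAN -> DIST2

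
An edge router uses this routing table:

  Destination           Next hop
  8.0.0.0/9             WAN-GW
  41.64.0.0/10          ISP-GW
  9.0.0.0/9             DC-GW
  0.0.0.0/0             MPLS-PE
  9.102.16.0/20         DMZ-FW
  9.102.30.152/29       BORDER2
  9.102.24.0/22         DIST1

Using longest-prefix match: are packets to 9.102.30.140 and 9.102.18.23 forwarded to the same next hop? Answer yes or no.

yes

9.102.30.140: longest match 9.102.16.0/20 -> DMZ-FW
9.102.18.23: longest match 9.102.16.0/20 -> DMZ-FW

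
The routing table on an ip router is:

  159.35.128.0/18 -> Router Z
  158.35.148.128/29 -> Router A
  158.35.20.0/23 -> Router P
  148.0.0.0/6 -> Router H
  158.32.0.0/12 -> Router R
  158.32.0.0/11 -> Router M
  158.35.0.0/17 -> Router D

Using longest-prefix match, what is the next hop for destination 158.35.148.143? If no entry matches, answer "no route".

Routes whose prefix contains 158.35.148.143:
  158.32.0.0/11 (158.32.0.0 - 158.63.255.255) -> Router M
  158.32.0.0/12 (158.32.0.0 - 158.47.255.255) -> Router R
More-specific entries that do NOT match:
  158.35.148.128/29 (158.35.148.128 - 158.35.148.135) does not contain 158.35.148.143
  158.35.20.0/23 (158.35.20.0 - 158.35.21.255) does not contain 158.35.148.143
  159.35.128.0/18 (159.35.128.0 - 159.35.191.255) does not contain 158.35.148.143
  158.35.0.0/17 (158.35.0.0 - 158.35.127.255) does not contain 158.35.148.143
Longest matching prefix is /12 -> next hop Router R.

Router R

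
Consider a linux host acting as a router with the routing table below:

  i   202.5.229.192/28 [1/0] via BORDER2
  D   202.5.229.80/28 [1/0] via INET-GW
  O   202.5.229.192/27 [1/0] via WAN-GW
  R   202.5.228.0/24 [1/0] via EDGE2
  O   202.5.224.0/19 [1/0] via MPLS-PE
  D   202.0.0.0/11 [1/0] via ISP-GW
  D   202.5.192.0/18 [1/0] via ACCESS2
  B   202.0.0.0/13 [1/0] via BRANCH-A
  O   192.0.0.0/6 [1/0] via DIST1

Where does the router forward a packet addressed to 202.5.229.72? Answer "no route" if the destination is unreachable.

MPLS-PE

Routes whose prefix contains 202.5.229.72:
  202.0.0.0/11 (202.0.0.0 - 202.31.255.255) -> ISP-GW
  202.0.0.0/13 (202.0.0.0 - 202.7.255.255) -> BRANCH-A
  202.5.192.0/18 (202.5.192.0 - 202.5.255.255) -> ACCESS2
  202.5.224.0/19 (202.5.224.0 - 202.5.255.255) -> MPLS-PE
More-specific entries that do NOT match:
  202.5.229.192/28 (202.5.229.192 - 202.5.229.207) does not contain 202.5.229.72
  202.5.229.80/28 (202.5.229.80 - 202.5.229.95) does not contain 202.5.229.72
  202.5.229.192/27 (202.5.229.192 - 202.5.229.223) does not contain 202.5.229.72
  202.5.228.0/24 (202.5.228.0 - 202.5.228.255) does not contain 202.5.229.72
Longest matching prefix is /19 -> next hop MPLS-PE.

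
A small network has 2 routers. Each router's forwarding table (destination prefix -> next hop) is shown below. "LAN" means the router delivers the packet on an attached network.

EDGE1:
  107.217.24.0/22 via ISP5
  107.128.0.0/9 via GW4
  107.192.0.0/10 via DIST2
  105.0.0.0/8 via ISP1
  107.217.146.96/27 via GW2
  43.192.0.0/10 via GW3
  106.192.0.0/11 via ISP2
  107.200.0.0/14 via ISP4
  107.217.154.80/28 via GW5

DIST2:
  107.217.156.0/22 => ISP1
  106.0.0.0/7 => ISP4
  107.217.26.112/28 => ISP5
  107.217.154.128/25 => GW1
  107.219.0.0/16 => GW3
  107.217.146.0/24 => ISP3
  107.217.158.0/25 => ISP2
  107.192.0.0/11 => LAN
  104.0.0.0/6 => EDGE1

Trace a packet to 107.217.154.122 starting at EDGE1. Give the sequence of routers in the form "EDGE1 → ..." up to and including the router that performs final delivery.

EDGE1 → DIST2

At EDGE1: longest match for 107.217.154.122 is 107.192.0.0/10 -> DIST2
At DIST2: longest match for 107.217.154.122 is 107.192.0.0/11 -> LAN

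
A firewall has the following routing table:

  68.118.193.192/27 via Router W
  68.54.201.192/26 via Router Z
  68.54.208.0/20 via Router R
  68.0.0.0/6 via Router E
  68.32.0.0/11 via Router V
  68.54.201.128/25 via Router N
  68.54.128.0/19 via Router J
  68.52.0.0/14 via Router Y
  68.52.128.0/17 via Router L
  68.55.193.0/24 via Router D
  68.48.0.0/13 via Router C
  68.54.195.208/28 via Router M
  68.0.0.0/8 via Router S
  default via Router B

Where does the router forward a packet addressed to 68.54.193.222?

Router Y

Routes whose prefix contains 68.54.193.222:
  0.0.0.0/0 (default, matches everything) -> Router B
  68.0.0.0/6 (68.0.0.0 - 71.255.255.255) -> Router E
  68.0.0.0/8 (68.0.0.0 - 68.255.255.255) -> Router S
  68.32.0.0/11 (68.32.0.0 - 68.63.255.255) -> Router V
  68.48.0.0/13 (68.48.0.0 - 68.55.255.255) -> Router C
  68.52.0.0/14 (68.52.0.0 - 68.55.255.255) -> Router Y
More-specific entries that do NOT match:
  68.54.195.208/28 (68.54.195.208 - 68.54.195.223) does not contain 68.54.193.222
  68.118.193.192/27 (68.118.193.192 - 68.118.193.223) does not contain 68.54.193.222
  68.54.201.192/26 (68.54.201.192 - 68.54.201.255) does not contain 68.54.193.222
  68.54.201.128/25 (68.54.201.128 - 68.54.201.255) does not contain 68.54.193.222
  68.55.193.0/24 (68.55.193.0 - 68.55.193.255) does not contain 68.54.193.222
  68.54.208.0/20 (68.54.208.0 - 68.54.223.255) does not contain 68.54.193.222
  68.54.128.0/19 (68.54.128.0 - 68.54.159.255) does not contain 68.54.193.222
  68.52.128.0/17 (68.52.128.0 - 68.52.255.255) does not contain 68.54.193.222
Longest matching prefix is /14 -> next hop Router Y.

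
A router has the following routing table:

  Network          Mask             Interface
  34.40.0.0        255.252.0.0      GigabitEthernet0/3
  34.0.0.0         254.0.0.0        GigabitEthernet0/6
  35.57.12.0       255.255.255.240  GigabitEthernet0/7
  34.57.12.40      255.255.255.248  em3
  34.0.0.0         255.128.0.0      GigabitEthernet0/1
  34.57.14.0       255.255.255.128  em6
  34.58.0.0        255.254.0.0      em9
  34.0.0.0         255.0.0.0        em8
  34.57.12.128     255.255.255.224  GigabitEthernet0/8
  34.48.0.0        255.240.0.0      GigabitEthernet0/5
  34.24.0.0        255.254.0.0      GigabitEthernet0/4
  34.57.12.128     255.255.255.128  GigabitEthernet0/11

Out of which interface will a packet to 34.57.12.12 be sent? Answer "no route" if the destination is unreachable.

Routes whose prefix contains 34.57.12.12:
  34.0.0.0/7 (34.0.0.0 - 35.255.255.255) -> GigabitEthernet0/6
  34.0.0.0/8 (34.0.0.0 - 34.255.255.255) -> em8
  34.0.0.0/9 (34.0.0.0 - 34.127.255.255) -> GigabitEthernet0/1
  34.48.0.0/12 (34.48.0.0 - 34.63.255.255) -> GigabitEthernet0/5
More-specific entries that do NOT match:
  34.57.12.40/29 (34.57.12.40 - 34.57.12.47) does not contain 34.57.12.12
  35.57.12.0/28 (35.57.12.0 - 35.57.12.15) does not contain 34.57.12.12
  34.57.12.128/27 (34.57.12.128 - 34.57.12.159) does not contain 34.57.12.12
  34.57.14.0/25 (34.57.14.0 - 34.57.14.127) does not contain 34.57.12.12
  34.57.12.128/25 (34.57.12.128 - 34.57.12.255) does not contain 34.57.12.12
  34.58.0.0/15 (34.58.0.0 - 34.59.255.255) does not contain 34.57.12.12
  34.24.0.0/15 (34.24.0.0 - 34.25.255.255) does not contain 34.57.12.12
  34.40.0.0/14 (34.40.0.0 - 34.43.255.255) does not contain 34.57.12.12
Longest matching prefix is /12 -> interface GigabitEthernet0/5.

GigabitEthernet0/5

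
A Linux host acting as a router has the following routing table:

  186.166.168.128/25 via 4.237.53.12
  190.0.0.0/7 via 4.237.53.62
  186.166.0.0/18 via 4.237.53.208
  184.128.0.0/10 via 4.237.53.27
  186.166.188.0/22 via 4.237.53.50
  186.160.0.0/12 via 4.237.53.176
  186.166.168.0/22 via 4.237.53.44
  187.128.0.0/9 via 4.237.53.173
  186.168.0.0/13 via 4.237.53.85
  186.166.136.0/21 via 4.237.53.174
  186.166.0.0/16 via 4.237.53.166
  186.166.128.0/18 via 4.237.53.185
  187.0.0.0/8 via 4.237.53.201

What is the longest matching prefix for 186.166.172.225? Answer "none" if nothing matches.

Entries matching 186.166.172.225:
  186.160.0.0/12 (186.160.0.0 - 186.175.255.255)
  186.166.0.0/16 (186.166.0.0 - 186.166.255.255)
  186.166.128.0/18 (186.166.128.0 - 186.166.191.255)
Most specific is 186.166.128.0/18.

186.166.128.0/18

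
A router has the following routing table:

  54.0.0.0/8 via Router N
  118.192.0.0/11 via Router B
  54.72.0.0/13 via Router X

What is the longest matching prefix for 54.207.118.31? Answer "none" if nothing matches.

Entries matching 54.207.118.31:
  54.0.0.0/8 (54.0.0.0 - 54.255.255.255)
Most specific is 54.0.0.0/8.

54.0.0.0/8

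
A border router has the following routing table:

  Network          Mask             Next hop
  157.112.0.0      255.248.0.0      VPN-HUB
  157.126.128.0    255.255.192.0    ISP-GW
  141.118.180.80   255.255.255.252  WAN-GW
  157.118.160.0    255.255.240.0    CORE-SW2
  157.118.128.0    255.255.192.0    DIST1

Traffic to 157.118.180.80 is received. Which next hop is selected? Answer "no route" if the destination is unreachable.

DIST1

Routes whose prefix contains 157.118.180.80:
  157.112.0.0/13 (157.112.0.0 - 157.119.255.255) -> VPN-HUB
  157.118.128.0/18 (157.118.128.0 - 157.118.191.255) -> DIST1
More-specific entries that do NOT match:
  141.118.180.80/30 (141.118.180.80 - 141.118.180.83) does not contain 157.118.180.80
  157.118.160.0/20 (157.118.160.0 - 157.118.175.255) does not contain 157.118.180.80
Longest matching prefix is /18 -> next hop DIST1.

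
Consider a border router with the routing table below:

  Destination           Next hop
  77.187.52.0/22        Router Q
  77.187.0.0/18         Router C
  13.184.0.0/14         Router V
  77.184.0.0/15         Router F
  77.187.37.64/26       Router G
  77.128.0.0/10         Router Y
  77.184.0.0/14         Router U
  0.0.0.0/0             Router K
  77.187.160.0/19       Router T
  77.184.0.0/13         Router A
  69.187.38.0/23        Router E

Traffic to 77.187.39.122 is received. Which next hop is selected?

Routes whose prefix contains 77.187.39.122:
  0.0.0.0/0 (default, matches everything) -> Router K
  77.128.0.0/10 (77.128.0.0 - 77.191.255.255) -> Router Y
  77.184.0.0/13 (77.184.0.0 - 77.191.255.255) -> Router A
  77.184.0.0/14 (77.184.0.0 - 77.187.255.255) -> Router U
  77.187.0.0/18 (77.187.0.0 - 77.187.63.255) -> Router C
More-specific entries that do NOT match:
  77.187.37.64/26 (77.187.37.64 - 77.187.37.127) does not contain 77.187.39.122
  69.187.38.0/23 (69.187.38.0 - 69.187.39.255) does not contain 77.187.39.122
  77.187.52.0/22 (77.187.52.0 - 77.187.55.255) does not contain 77.187.39.122
  77.187.160.0/19 (77.187.160.0 - 77.187.191.255) does not contain 77.187.39.122
Longest matching prefix is /18 -> next hop Router C.

Router C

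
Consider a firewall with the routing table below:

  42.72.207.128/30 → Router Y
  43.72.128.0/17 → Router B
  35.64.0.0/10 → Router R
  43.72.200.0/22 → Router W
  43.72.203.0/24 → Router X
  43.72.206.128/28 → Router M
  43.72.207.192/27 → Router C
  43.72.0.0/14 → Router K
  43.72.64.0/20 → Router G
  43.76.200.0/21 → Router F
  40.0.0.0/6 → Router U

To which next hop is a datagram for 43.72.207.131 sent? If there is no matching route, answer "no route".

Router B

Routes whose prefix contains 43.72.207.131:
  40.0.0.0/6 (40.0.0.0 - 43.255.255.255) -> Router U
  43.72.0.0/14 (43.72.0.0 - 43.75.255.255) -> Router K
  43.72.128.0/17 (43.72.128.0 - 43.72.255.255) -> Router B
More-specific entries that do NOT match:
  42.72.207.128/30 (42.72.207.128 - 42.72.207.131) does not contain 43.72.207.131
  43.72.206.128/28 (43.72.206.128 - 43.72.206.143) does not contain 43.72.207.131
  43.72.207.192/27 (43.72.207.192 - 43.72.207.223) does not contain 43.72.207.131
  43.72.203.0/24 (43.72.203.0 - 43.72.203.255) does not contain 43.72.207.131
  43.72.200.0/22 (43.72.200.0 - 43.72.203.255) does not contain 43.72.207.131
  43.76.200.0/21 (43.76.200.0 - 43.76.207.255) does not contain 43.72.207.131
  43.72.64.0/20 (43.72.64.0 - 43.72.79.255) does not contain 43.72.207.131
Longest matching prefix is /17 -> next hop Router B.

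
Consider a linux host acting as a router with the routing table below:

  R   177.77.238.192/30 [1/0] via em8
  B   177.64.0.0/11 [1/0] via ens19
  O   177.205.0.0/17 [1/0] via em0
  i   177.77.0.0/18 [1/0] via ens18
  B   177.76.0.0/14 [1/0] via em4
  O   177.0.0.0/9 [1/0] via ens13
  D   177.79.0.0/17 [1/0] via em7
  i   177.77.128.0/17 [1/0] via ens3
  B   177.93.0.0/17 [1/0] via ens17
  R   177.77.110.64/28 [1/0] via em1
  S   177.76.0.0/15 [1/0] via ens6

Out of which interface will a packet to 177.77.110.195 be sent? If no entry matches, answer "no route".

ens6

Routes whose prefix contains 177.77.110.195:
  177.0.0.0/9 (177.0.0.0 - 177.127.255.255) -> ens13
  177.64.0.0/11 (177.64.0.0 - 177.95.255.255) -> ens19
  177.76.0.0/14 (177.76.0.0 - 177.79.255.255) -> em4
  177.76.0.0/15 (177.76.0.0 - 177.77.255.255) -> ens6
More-specific entries that do NOT match:
  177.77.238.192/30 (177.77.238.192 - 177.77.238.195) does not contain 177.77.110.195
  177.77.110.64/28 (177.77.110.64 - 177.77.110.79) does not contain 177.77.110.195
  177.77.0.0/18 (177.77.0.0 - 177.77.63.255) does not contain 177.77.110.195
  177.205.0.0/17 (177.205.0.0 - 177.205.127.255) does not contain 177.77.110.195
  177.79.0.0/17 (177.79.0.0 - 177.79.127.255) does not contain 177.77.110.195
  177.77.128.0/17 (177.77.128.0 - 177.77.255.255) does not contain 177.77.110.195
  177.93.0.0/17 (177.93.0.0 - 177.93.127.255) does not contain 177.77.110.195
Longest matching prefix is /15 -> interface ens6.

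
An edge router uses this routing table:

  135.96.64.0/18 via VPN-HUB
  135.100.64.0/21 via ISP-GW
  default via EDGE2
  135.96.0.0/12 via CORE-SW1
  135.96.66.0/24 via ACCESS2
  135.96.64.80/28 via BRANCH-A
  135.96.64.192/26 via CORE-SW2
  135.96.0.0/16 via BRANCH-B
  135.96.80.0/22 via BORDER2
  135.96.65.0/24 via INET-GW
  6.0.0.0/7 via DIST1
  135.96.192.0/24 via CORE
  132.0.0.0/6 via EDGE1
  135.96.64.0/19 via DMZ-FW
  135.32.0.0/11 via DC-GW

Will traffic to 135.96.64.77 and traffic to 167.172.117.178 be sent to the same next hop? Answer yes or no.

no

135.96.64.77: longest match 135.96.64.0/19 -> DMZ-FW
167.172.117.178: longest match 0.0.0.0/0 -> EDGE2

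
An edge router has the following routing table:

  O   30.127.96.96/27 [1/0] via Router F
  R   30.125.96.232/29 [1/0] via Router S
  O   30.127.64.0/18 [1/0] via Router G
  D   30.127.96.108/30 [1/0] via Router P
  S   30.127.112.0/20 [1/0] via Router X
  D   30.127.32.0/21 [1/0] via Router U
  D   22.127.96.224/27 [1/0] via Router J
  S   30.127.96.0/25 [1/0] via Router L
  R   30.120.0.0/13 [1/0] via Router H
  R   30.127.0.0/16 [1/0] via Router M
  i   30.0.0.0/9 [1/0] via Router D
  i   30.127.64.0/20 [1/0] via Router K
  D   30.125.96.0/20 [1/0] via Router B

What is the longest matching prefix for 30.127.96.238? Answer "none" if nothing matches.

Entries matching 30.127.96.238:
  30.0.0.0/9 (30.0.0.0 - 30.127.255.255)
  30.120.0.0/13 (30.120.0.0 - 30.127.255.255)
  30.127.0.0/16 (30.127.0.0 - 30.127.255.255)
  30.127.64.0/18 (30.127.64.0 - 30.127.127.255)
Most specific is 30.127.64.0/18.

30.127.64.0/18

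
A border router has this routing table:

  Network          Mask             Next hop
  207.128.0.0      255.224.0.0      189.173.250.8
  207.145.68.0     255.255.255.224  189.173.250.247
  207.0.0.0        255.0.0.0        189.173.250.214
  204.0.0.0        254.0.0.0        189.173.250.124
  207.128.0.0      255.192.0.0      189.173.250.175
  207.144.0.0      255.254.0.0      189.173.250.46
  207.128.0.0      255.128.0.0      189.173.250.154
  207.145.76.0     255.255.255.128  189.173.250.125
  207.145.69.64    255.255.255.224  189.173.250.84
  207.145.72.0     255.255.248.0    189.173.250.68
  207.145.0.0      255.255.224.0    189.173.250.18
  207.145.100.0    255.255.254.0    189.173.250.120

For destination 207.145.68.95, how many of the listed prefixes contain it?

Prefixes containing 207.145.68.95:
  207.0.0.0/8 (207.0.0.0 - 207.255.255.255)
  207.128.0.0/9 (207.128.0.0 - 207.255.255.255)
  207.128.0.0/10 (207.128.0.0 - 207.191.255.255)
  207.128.0.0/11 (207.128.0.0 - 207.159.255.255)
  207.144.0.0/15 (207.144.0.0 - 207.145.255.255)
Total matching entries: 5.

5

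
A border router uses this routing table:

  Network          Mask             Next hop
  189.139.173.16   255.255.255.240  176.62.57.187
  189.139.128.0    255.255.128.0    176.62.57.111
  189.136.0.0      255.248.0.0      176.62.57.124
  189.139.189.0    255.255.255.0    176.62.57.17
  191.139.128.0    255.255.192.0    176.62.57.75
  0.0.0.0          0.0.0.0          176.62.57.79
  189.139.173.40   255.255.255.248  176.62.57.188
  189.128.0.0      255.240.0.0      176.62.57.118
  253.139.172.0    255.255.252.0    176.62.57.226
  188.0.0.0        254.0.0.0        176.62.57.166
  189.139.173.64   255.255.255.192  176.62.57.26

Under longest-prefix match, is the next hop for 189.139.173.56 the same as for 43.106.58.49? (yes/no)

no

189.139.173.56: longest match 189.139.128.0/17 -> 176.62.57.111
43.106.58.49: longest match 0.0.0.0/0 -> 176.62.57.79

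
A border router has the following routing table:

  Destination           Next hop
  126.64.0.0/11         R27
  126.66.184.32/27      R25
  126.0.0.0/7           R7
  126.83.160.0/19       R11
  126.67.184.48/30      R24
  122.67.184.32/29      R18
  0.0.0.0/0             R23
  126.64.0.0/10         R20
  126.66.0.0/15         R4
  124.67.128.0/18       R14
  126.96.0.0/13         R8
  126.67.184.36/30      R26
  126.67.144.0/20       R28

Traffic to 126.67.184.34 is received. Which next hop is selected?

R4

Routes whose prefix contains 126.67.184.34:
  0.0.0.0/0 (default, matches everything) -> R23
  126.0.0.0/7 (126.0.0.0 - 127.255.255.255) -> R7
  126.64.0.0/10 (126.64.0.0 - 126.127.255.255) -> R20
  126.64.0.0/11 (126.64.0.0 - 126.95.255.255) -> R27
  126.66.0.0/15 (126.66.0.0 - 126.67.255.255) -> R4
More-specific entries that do NOT match:
  126.67.184.48/30 (126.67.184.48 - 126.67.184.51) does not contain 126.67.184.34
  126.67.184.36/30 (126.67.184.36 - 126.67.184.39) does not contain 126.67.184.34
  122.67.184.32/29 (122.67.184.32 - 122.67.184.39) does not contain 126.67.184.34
  126.66.184.32/27 (126.66.184.32 - 126.66.184.63) does not contain 126.67.184.34
  126.67.144.0/20 (126.67.144.0 - 126.67.159.255) does not contain 126.67.184.34
  126.83.160.0/19 (126.83.160.0 - 126.83.191.255) does not contain 126.67.184.34
  124.67.128.0/18 (124.67.128.0 - 124.67.191.255) does not contain 126.67.184.34
Longest matching prefix is /15 -> next hop R4.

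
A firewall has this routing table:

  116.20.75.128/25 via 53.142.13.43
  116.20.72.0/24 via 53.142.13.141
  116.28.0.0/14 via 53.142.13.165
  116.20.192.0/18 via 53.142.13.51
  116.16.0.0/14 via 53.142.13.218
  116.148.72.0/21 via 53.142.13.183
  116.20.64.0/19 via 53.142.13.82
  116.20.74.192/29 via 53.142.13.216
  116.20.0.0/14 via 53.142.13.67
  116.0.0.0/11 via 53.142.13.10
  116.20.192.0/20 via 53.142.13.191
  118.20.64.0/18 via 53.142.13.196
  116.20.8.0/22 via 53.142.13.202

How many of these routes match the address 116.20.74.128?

3

Prefixes containing 116.20.74.128:
  116.0.0.0/11 (116.0.0.0 - 116.31.255.255)
  116.20.0.0/14 (116.20.0.0 - 116.23.255.255)
  116.20.64.0/19 (116.20.64.0 - 116.20.95.255)
Total matching entries: 3.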